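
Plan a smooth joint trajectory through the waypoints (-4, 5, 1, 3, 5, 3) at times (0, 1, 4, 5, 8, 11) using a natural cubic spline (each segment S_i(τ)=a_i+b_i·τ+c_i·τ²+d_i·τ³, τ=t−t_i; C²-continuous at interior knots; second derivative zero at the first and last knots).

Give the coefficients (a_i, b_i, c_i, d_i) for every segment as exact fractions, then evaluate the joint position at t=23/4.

Δ: Δ0=9, Δ1=-4/3, Δ2=2, Δ3=2/3, Δ4=-2/3
row 1: diag=8, rhs=-62; c'=3/8, d'=-31/4
row 2: denom=8−3·3/8=55/8; d'=(20−3·-31/4)/(55/8)=346/55
row 3: denom=8−1·8/55=432/55; d'=(-8−1·346/55)/(432/55)=-131/72
row 4: denom=12−3·55/144=521/48; d'=(-8−3·-131/72)/(521/48)=-122/521
back: M4=-122/521
back: M3=-131/72−55/144·-122/521=-2704/1563
back: M2=346/55−8/55·-2704/1563=10226/1563
back: M1=-31/4−3/8·10226/1563=-5316/521
M: M0=0, M1=-5316/521, M2=10226/1563, M3=-2704/1563, M4=-122/521, M5=0
seg 0: a=-4, c=M0/2=0, d=(M1−M0)/(6·1)=-886/521, b=Δ0−h0·(2M0+M1)/6=5575/521
seg 1: a=5, c=M1/2=-2658/521, d=(M2−M1)/(6·3)=13087/14067, b=Δ1−h1·(2M1+M2)/6=2917/521
seg 2: a=1, c=M2/2=5113/1563, d=(M3−M2)/(6·1)=-2155/1563, b=Δ2−h2·(2M2+M3)/6=56/521
seg 3: a=3, c=M3/2=-1352/1563, d=(M4−M3)/(6·3)=1169/14067, b=Δ3−h3·(2M3+M4)/6=3929/1563
seg 4: a=5, c=M4/2=-61/521, d=(M5−M4)/(6·3)=61/4689, b=Δ4−h4·(2M4+M5)/6=-676/1563
t_q=23/4 → seg 3, τ=3/4; S=3+3929/1563·τ+-1352/1563·τ²+1169/14067·τ³=147841/33344

  seg 0: a=-4 b=5575/521 c=0 d=-886/521
  seg 1: a=5 b=2917/521 c=-2658/521 d=13087/14067
  seg 2: a=1 b=56/521 c=5113/1563 d=-2155/1563
  seg 3: a=3 b=3929/1563 c=-1352/1563 d=1169/14067
  seg 4: a=5 b=-676/1563 c=-61/521 d=61/4689
S(23/4) = 147841/33344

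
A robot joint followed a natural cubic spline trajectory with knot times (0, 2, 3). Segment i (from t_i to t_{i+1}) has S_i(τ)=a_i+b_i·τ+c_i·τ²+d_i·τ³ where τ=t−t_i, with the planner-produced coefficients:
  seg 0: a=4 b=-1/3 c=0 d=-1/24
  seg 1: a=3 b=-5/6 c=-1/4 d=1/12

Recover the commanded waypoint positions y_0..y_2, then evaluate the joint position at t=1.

y_0 = S_0(0) = a_0 = 4
y_1 = S_1(0) = a_1 = 3
y_2 = S_1(1) = 2
t_q=1 is in segment 0 (τ=1); S_0(τ)=29/8

y_0=4 y_1=3 y_2=2
S(1) = 29/8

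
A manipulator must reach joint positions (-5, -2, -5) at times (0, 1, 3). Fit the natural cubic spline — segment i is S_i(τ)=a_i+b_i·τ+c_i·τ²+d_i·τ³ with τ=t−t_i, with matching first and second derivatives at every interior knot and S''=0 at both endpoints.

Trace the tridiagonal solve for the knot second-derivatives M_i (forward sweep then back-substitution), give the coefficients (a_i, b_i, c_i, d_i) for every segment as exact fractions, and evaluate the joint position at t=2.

  seg 0: a=-5 b=15/4 c=0 d=-3/4
  seg 1: a=-2 b=3/2 c=-9/4 d=3/8
S(2) = -19/8

Δ: Δ0=3, Δ1=-3/2
row 1: diag=6, rhs=-27; c'=1/3, d'=-9/2
back: M1=-9/2
M: M0=0, M1=-9/2, M2=0
seg 0: a=-5, c=M0/2=0, d=(M1−M0)/(6·1)=-3/4, b=Δ0−h0·(2M0+M1)/6=15/4
seg 1: a=-2, c=M1/2=-9/4, d=(M2−M1)/(6·2)=3/8, b=Δ1−h1·(2M1+M2)/6=3/2
t_q=2 → seg 1, τ=1; S=-2+3/2·τ+-9/4·τ²+3/8·τ³=-19/8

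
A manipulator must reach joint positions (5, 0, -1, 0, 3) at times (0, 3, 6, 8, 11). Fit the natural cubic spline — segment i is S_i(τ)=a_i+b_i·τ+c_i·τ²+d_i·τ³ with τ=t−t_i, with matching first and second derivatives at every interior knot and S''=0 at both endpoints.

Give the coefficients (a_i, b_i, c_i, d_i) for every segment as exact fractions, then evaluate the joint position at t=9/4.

  seg 0: a=5 b=-116/59 c=0 d=53/1593
  seg 1: a=0 b=-63/59 c=53/177 d=-29/1593
  seg 2: a=-1 b=14/59 c=8/59 d=-1/472
  seg 3: a=0 b=89/118 c=29/236 d=-29/2124
S(9/4) = 3607/3776

Δ: Δ0=-5/3, Δ1=-1/3, Δ2=1/2, Δ3=1
row 1: diag=12, rhs=8; c'=1/4, d'=2/3
row 2: denom=10−3·1/4=37/4; d'=(5−3·2/3)/(37/4)=12/37
row 3: denom=10−2·8/37=354/37; d'=(3−2·12/37)/(354/37)=29/118
back: M3=29/118
back: M2=12/37−8/37·29/118=16/59
back: M1=2/3−1/4·16/59=106/177
M: M0=0, M1=106/177, M2=16/59, M3=29/118, M4=0
seg 0: a=5, c=M0/2=0, d=(M1−M0)/(6·3)=53/1593, b=Δ0−h0·(2M0+M1)/6=-116/59
seg 1: a=0, c=M1/2=53/177, d=(M2−M1)/(6·3)=-29/1593, b=Δ1−h1·(2M1+M2)/6=-63/59
seg 2: a=-1, c=M2/2=8/59, d=(M3−M2)/(6·2)=-1/472, b=Δ2−h2·(2M2+M3)/6=14/59
seg 3: a=0, c=M3/2=29/236, d=(M4−M3)/(6·3)=-29/2124, b=Δ3−h3·(2M3+M4)/6=89/118
t_q=9/4 → seg 0, τ=9/4; S=5+-116/59·τ+0·τ²+53/1593·τ³=3607/3776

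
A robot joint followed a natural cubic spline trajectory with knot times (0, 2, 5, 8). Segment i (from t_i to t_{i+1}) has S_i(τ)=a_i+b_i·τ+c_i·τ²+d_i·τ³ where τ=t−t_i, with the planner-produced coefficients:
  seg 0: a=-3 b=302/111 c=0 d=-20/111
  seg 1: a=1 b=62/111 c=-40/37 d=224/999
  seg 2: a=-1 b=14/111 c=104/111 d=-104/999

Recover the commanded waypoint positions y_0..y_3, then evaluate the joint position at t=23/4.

y_0 = S_0(0) = a_0 = -3
y_1 = S_1(0) = a_1 = 1
y_2 = S_2(0) = a_2 = -1
y_3 = S_2(3) = 5
t_q=23/4 is in segment 2 (τ=3/4); S_2(τ)=-125/296

y_0=-3 y_1=1 y_2=-1 y_3=5
S(23/4) = -125/296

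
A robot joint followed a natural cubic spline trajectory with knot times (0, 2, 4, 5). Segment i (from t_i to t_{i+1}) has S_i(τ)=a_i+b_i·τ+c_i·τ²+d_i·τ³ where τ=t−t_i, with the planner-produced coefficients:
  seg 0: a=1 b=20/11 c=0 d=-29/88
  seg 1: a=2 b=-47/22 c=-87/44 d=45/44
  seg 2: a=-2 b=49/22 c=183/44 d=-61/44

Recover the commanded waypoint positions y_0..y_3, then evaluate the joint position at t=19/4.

y_0=1 y_1=2 y_2=-2 y_3=3
S(19/4) = 4013/2816

y_0 = S_0(0) = a_0 = 1
y_1 = S_1(0) = a_1 = 2
y_2 = S_2(0) = a_2 = -2
y_3 = S_2(1) = 3
t_q=19/4 is in segment 2 (τ=3/4); S_2(τ)=4013/2816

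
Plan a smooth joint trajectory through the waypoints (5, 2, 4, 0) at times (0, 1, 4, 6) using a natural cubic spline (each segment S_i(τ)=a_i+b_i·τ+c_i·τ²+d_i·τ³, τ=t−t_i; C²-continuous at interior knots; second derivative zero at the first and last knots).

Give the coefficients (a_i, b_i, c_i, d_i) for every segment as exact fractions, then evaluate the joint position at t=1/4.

  seg 0: a=5 b=-773/213 c=0 d=134/213
  seg 1: a=2 b=-371/213 c=134/71 d=-77/213
  seg 2: a=4 b=-38/213 c=-97/71 d=97/426
S(1/4) = 9321/2272

Δ: Δ0=-3, Δ1=2/3, Δ2=-2
row 1: diag=8, rhs=22; c'=3/8, d'=11/4
row 2: denom=10−3·3/8=71/8; d'=(-16−3·11/4)/(71/8)=-194/71
back: M2=-194/71
back: M1=11/4−3/8·-194/71=268/71
M: M0=0, M1=268/71, M2=-194/71, M3=0
seg 0: a=5, c=M0/2=0, d=(M1−M0)/(6·1)=134/213, b=Δ0−h0·(2M0+M1)/6=-773/213
seg 1: a=2, c=M1/2=134/71, d=(M2−M1)/(6·3)=-77/213, b=Δ1−h1·(2M1+M2)/6=-371/213
seg 2: a=4, c=M2/2=-97/71, d=(M3−M2)/(6·2)=97/426, b=Δ2−h2·(2M2+M3)/6=-38/213
t_q=1/4 → seg 0, τ=1/4; S=5+-773/213·τ+0·τ²+134/213·τ³=9321/2272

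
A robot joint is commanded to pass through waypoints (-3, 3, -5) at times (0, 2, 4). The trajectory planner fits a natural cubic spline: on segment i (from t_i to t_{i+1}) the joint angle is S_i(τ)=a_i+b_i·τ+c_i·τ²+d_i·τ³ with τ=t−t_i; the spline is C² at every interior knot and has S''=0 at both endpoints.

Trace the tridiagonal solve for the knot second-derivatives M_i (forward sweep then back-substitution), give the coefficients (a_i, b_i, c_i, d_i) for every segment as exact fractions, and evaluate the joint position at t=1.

Δ: Δ0=3, Δ1=-4
row 1: diag=8, rhs=-42; c'=1/4, d'=-21/4
back: M1=-21/4
M: M0=0, M1=-21/4, M2=0
seg 0: a=-3, c=M0/2=0, d=(M1−M0)/(6·2)=-7/16, b=Δ0−h0·(2M0+M1)/6=19/4
seg 1: a=3, c=M1/2=-21/8, d=(M2−M1)/(6·2)=7/16, b=Δ1−h1·(2M1+M2)/6=-1/2
t_q=1 → seg 0, τ=1; S=-3+19/4·τ+0·τ²+-7/16·τ³=21/16

  seg 0: a=-3 b=19/4 c=0 d=-7/16
  seg 1: a=3 b=-1/2 c=-21/8 d=7/16
S(1) = 21/16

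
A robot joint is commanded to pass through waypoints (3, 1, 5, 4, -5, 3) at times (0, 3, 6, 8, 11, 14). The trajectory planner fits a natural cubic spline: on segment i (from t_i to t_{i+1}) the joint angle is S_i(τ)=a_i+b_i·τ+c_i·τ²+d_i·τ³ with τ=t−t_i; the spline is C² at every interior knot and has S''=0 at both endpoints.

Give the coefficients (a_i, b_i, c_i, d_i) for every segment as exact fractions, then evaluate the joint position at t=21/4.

Δ: Δ0=-2/3, Δ1=4/3, Δ2=-1/2, Δ3=-3, Δ4=8/3
row 1: diag=12, rhs=12; c'=1/4, d'=1
row 2: denom=10−3·1/4=37/4; d'=(-11−3·1)/(37/4)=-56/37
row 3: denom=10−2·8/37=354/37; d'=(-15−2·-56/37)/(354/37)=-443/354
row 4: denom=12−3·37/118=1305/118; d'=(34−3·-443/354)/(1305/118)=99/29
back: M4=99/29
back: M3=-443/354−37/118·99/29=-202/87
back: M2=-56/37−8/37·-202/87=-88/87
back: M1=1−1/4·-88/87=109/87
M: M0=0, M1=109/87, M2=-88/87, M3=-202/87, M4=99/29, M5=0
seg 0: a=3, c=M0/2=0, d=(M1−M0)/(6·3)=109/1566, b=Δ0−h0·(2M0+M1)/6=-75/58
seg 1: a=1, c=M1/2=109/174, d=(M2−M1)/(6·3)=-197/1566, b=Δ1−h1·(2M1+M2)/6=17/29
seg 2: a=5, c=M2/2=-44/87, d=(M3−M2)/(6·2)=-19/174, b=Δ2−h2·(2M2+M3)/6=55/58
seg 3: a=4, c=M3/2=-101/87, d=(M4−M3)/(6·3)=499/1566, b=Δ3−h3·(2M3+M4)/6=-415/174
seg 4: a=-5, c=M4/2=99/58, d=(M5−M4)/(6·3)=-11/58, b=Δ4−h4·(2M4+M5)/6=-65/87
t_q=21/4 → seg 1, τ=9/4; S=1+17/29·τ+109/174·τ²+-197/1566·τ³=15061/3712

  seg 0: a=3 b=-75/58 c=0 d=109/1566
  seg 1: a=1 b=17/29 c=109/174 d=-197/1566
  seg 2: a=5 b=55/58 c=-44/87 d=-19/174
  seg 3: a=4 b=-415/174 c=-101/87 d=499/1566
  seg 4: a=-5 b=-65/87 c=99/58 d=-11/58
S(21/4) = 15061/3712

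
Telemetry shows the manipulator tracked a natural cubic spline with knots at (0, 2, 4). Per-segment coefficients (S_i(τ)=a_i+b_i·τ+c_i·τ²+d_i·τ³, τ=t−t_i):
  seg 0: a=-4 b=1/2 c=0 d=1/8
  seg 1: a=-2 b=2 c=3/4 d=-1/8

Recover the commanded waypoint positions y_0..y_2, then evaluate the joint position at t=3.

y_0 = S_0(0) = a_0 = -4
y_1 = S_1(0) = a_1 = -2
y_2 = S_1(2) = 4
t_q=3 is in segment 1 (τ=1); S_1(τ)=5/8

y_0=-4 y_1=-2 y_2=4
S(3) = 5/8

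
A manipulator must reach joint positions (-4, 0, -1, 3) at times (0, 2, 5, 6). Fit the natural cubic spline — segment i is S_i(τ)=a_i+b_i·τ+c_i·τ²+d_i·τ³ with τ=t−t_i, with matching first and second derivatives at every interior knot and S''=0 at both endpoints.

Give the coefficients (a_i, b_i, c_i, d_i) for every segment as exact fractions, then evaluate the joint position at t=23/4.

Δ: Δ0=2, Δ1=-1/3, Δ2=4
row 1: diag=10, rhs=-14; c'=3/10, d'=-7/5
row 2: denom=8−3·3/10=71/10; d'=(26−3·-7/5)/(71/10)=302/71
back: M2=302/71
back: M1=-7/5−3/10·302/71=-190/71
M: M0=0, M1=-190/71, M2=302/71, M3=0
seg 0: a=-4, c=M0/2=0, d=(M1−M0)/(6·2)=-95/426, b=Δ0−h0·(2M0+M1)/6=616/213
seg 1: a=0, c=M1/2=-95/71, d=(M2−M1)/(6·3)=82/213, b=Δ1−h1·(2M1+M2)/6=46/213
seg 2: a=-1, c=M2/2=151/71, d=(M3−M2)/(6·1)=-151/213, b=Δ2−h2·(2M2+M3)/6=550/213
t_q=23/4 → seg 2, τ=3/4; S=-1+550/213·τ+151/71·τ²+-151/213·τ³=8333/4544

  seg 0: a=-4 b=616/213 c=0 d=-95/426
  seg 1: a=0 b=46/213 c=-95/71 d=82/213
  seg 2: a=-1 b=550/213 c=151/71 d=-151/213
S(23/4) = 8333/4544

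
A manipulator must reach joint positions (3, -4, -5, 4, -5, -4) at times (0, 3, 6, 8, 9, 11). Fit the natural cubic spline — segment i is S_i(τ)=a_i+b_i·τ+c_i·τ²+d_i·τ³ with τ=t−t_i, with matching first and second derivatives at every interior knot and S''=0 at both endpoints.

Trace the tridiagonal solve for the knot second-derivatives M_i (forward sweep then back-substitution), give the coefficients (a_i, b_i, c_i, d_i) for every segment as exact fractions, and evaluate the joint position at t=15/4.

  seg 0: a=3 b=-14395/7194 c=0 d=-797/21582
  seg 1: a=-4 b=-10784/3597 c=-797/2398 d=2927/7194
  seg 2: a=-5 b=43115/7194 c=3992/1199 d=-29323/14388
  seg 3: a=4 b=-3365/654 c=-21339/2398 d=18143/3597
  seg 4: a=-5 b=-56191/7194 c=14947/2398 d=-14947/14388
S(15/4) = -961325/153472

Δ: Δ0=-7/3, Δ1=-1/3, Δ2=9/2, Δ3=-9, Δ4=1/2
row 1: diag=12, rhs=12; c'=1/4, d'=1
row 2: denom=10−3·1/4=37/4; d'=(29−3·1)/(37/4)=104/37
row 3: denom=6−2·8/37=206/37; d'=(-81−2·104/37)/(206/37)=-3205/206
row 4: denom=6−1·37/206=1199/206; d'=(57−1·-3205/206)/(1199/206)=14947/1199
back: M4=14947/1199
back: M3=-3205/206−37/206·14947/1199=-21339/1199
back: M2=104/37−8/37·-21339/1199=7984/1199
back: M1=1−1/4·7984/1199=-797/1199
M: M0=0, M1=-797/1199, M2=7984/1199, M3=-21339/1199, M4=14947/1199, M5=0
seg 0: a=3, c=M0/2=0, d=(M1−M0)/(6·3)=-797/21582, b=Δ0−h0·(2M0+M1)/6=-14395/7194
seg 1: a=-4, c=M1/2=-797/2398, d=(M2−M1)/(6·3)=2927/7194, b=Δ1−h1·(2M1+M2)/6=-10784/3597
seg 2: a=-5, c=M2/2=3992/1199, d=(M3−M2)/(6·2)=-29323/14388, b=Δ2−h2·(2M2+M3)/6=43115/7194
seg 3: a=4, c=M3/2=-21339/2398, d=(M4−M3)/(6·1)=18143/3597, b=Δ3−h3·(2M3+M4)/6=-3365/654
seg 4: a=-5, c=M4/2=14947/2398, d=(M5−M4)/(6·2)=-14947/14388, b=Δ4−h4·(2M4+M5)/6=-56191/7194
t_q=15/4 → seg 1, τ=3/4; S=-4+-10784/3597·τ+-797/2398·τ²+2927/7194·τ³=-961325/153472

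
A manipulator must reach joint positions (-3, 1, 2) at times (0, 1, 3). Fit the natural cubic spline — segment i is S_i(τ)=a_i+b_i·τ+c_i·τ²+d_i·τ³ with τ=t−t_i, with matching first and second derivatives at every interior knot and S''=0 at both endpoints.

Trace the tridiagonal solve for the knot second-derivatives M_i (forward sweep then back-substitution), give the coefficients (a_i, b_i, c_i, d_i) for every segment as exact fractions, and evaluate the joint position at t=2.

  seg 0: a=-3 b=55/12 c=0 d=-7/12
  seg 1: a=1 b=17/6 c=-7/4 d=7/24
S(2) = 19/8

Δ: Δ0=4, Δ1=1/2
row 1: diag=6, rhs=-21; c'=1/3, d'=-7/2
back: M1=-7/2
M: M0=0, M1=-7/2, M2=0
seg 0: a=-3, c=M0/2=0, d=(M1−M0)/(6·1)=-7/12, b=Δ0−h0·(2M0+M1)/6=55/12
seg 1: a=1, c=M1/2=-7/4, d=(M2−M1)/(6·2)=7/24, b=Δ1−h1·(2M1+M2)/6=17/6
t_q=2 → seg 1, τ=1; S=1+17/6·τ+-7/4·τ²+7/24·τ³=19/8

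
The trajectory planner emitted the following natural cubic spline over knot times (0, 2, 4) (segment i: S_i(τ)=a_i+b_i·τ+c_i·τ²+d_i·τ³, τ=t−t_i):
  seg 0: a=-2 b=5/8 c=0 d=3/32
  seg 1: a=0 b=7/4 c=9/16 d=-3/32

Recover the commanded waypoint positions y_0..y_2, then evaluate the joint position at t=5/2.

y_0=-2 y_1=0 y_2=5
S(5/2) = 257/256

y_0 = S_0(0) = a_0 = -2
y_1 = S_1(0) = a_1 = 0
y_2 = S_1(2) = 5
t_q=5/2 is in segment 1 (τ=1/2); S_1(τ)=257/256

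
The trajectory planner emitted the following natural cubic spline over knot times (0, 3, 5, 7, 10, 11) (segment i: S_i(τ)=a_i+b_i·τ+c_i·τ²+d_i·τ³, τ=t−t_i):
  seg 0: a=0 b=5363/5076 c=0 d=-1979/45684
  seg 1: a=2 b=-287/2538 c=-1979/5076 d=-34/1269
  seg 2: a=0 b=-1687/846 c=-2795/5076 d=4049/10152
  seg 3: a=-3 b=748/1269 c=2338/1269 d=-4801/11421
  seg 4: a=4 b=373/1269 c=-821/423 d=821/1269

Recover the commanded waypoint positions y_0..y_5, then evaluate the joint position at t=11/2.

y_0 = S_0(0) = a_0 = 0
y_1 = S_1(0) = a_1 = 2
y_2 = S_2(0) = a_2 = 0
y_3 = S_3(0) = a_3 = -3
y_4 = S_4(0) = a_4 = 4
y_5 = S_4(1) = 3
t_q=11/2 is in segment 2 (τ=1/2); S_2(τ)=-29369/27072

y_0=0 y_1=2 y_2=0 y_3=-3 y_4=4 y_5=3
S(11/2) = -29369/27072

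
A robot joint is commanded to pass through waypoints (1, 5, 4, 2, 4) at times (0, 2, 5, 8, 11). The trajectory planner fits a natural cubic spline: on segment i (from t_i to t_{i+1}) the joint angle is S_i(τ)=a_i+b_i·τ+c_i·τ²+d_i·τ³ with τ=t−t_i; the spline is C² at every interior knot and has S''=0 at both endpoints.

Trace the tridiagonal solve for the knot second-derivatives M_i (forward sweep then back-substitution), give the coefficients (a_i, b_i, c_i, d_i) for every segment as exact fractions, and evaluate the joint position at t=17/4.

Δ: Δ0=2, Δ1=-1/3, Δ2=-2/3, Δ3=2/3
row 1: diag=10, rhs=-14; c'=3/10, d'=-7/5
row 2: denom=12−3·3/10=111/10; d'=(-2−3·-7/5)/(111/10)=22/111
row 3: denom=12−3·10/37=414/37; d'=(8−3·22/111)/(414/37)=137/207
back: M3=137/207
back: M2=22/111−10/37·137/207=4/207
back: M1=-7/5−3/10·4/207=-97/69
M: M0=0, M1=-97/69, M2=4/207, M3=137/207, M4=0
seg 0: a=1, c=M0/2=0, d=(M1−M0)/(6·2)=-97/828, b=Δ0−h0·(2M0+M1)/6=511/207
seg 1: a=5, c=M1/2=-97/138, d=(M2−M1)/(6·3)=295/3726, b=Δ1−h1·(2M1+M2)/6=220/207
seg 2: a=4, c=M2/2=2/207, d=(M3−M2)/(6·3)=133/3726, b=Δ2−h2·(2M2+M3)/6=-421/414
seg 3: a=2, c=M3/2=137/414, d=(M4−M3)/(6·3)=-137/3726, b=Δ3−h3·(2M3+M4)/6=1/207
t_q=17/4 → seg 1, τ=9/4; S=5+220/207·τ+-97/138·τ²+295/3726·τ³=13939/2944

  seg 0: a=1 b=511/207 c=0 d=-97/828
  seg 1: a=5 b=220/207 c=-97/138 d=295/3726
  seg 2: a=4 b=-421/414 c=2/207 d=133/3726
  seg 3: a=2 b=1/207 c=137/414 d=-137/3726
S(17/4) = 13939/2944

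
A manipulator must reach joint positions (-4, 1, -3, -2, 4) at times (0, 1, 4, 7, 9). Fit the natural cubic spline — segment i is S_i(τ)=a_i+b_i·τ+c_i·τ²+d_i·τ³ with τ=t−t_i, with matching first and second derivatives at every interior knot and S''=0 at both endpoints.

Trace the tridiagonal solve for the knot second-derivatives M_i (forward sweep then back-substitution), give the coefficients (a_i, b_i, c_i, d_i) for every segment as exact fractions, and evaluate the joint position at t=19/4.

Δ: Δ0=5, Δ1=-4/3, Δ2=1/3, Δ3=3
row 1: diag=8, rhs=-38; c'=3/8, d'=-19/4
row 2: denom=12−3·3/8=87/8; d'=(10−3·-19/4)/(87/8)=194/87
row 3: denom=10−3·8/29=266/29; d'=(16−3·194/87)/(266/29)=135/133
back: M3=135/133
back: M2=194/87−8/29·135/133=778/399
back: M1=-19/4−3/8·778/399=-729/133
M: M0=0, M1=-729/133, M2=778/399, M3=135/133, M4=0
seg 0: a=-4, c=M0/2=0, d=(M1−M0)/(6·1)=-243/266, b=Δ0−h0·(2M0+M1)/6=1573/266
seg 1: a=1, c=M1/2=-729/266, d=(M2−M1)/(6·3)=2965/7182, b=Δ1−h1·(2M1+M2)/6=422/133
seg 2: a=-3, c=M2/2=389/399, d=(M3−M2)/(6·3)=-373/7182, b=Δ2−h2·(2M2+M3)/6=-565/266
seg 3: a=-2, c=M3/2=135/266, d=(M4−M3)/(6·2)=-45/532, b=Δ3−h3·(2M3+M4)/6=309/133
t_q=19/4 → seg 2, τ=3/4; S=-3+-565/266·τ+389/399·τ²+-373/7182·τ³=-69229/17024

  seg 0: a=-4 b=1573/266 c=0 d=-243/266
  seg 1: a=1 b=422/133 c=-729/266 d=2965/7182
  seg 2: a=-3 b=-565/266 c=389/399 d=-373/7182
  seg 3: a=-2 b=309/133 c=135/266 d=-45/532
S(19/4) = -69229/17024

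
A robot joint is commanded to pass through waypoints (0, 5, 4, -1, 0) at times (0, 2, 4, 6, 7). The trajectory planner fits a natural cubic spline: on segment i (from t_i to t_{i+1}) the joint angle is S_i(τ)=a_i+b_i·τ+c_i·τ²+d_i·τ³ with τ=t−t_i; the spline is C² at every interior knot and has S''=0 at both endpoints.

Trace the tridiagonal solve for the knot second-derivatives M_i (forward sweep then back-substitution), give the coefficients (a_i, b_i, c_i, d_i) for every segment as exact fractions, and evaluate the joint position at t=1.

  seg 0: a=0 b=126/41 c=0 d=-47/328
  seg 1: a=5 b=111/82 c=-141/164 d=-11/328
  seg 2: a=4 b=-102/41 c=-87/82 d=173/328
  seg 3: a=-1 b=-33/82 c=345/164 d=-115/164
S(1) = 961/328

Δ: Δ0=5/2, Δ1=-1/2, Δ2=-5/2, Δ3=1
row 1: diag=8, rhs=-18; c'=1/4, d'=-9/4
row 2: denom=8−2·1/4=15/2; d'=(-12−2·-9/4)/(15/2)=-1
row 3: denom=6−2·4/15=82/15; d'=(21−2·-1)/(82/15)=345/82
back: M3=345/82
back: M2=-1−4/15·345/82=-87/41
back: M1=-9/4−1/4·-87/41=-141/82
M: M0=0, M1=-141/82, M2=-87/41, M3=345/82, M4=0
seg 0: a=0, c=M0/2=0, d=(M1−M0)/(6·2)=-47/328, b=Δ0−h0·(2M0+M1)/6=126/41
seg 1: a=5, c=M1/2=-141/164, d=(M2−M1)/(6·2)=-11/328, b=Δ1−h1·(2M1+M2)/6=111/82
seg 2: a=4, c=M2/2=-87/82, d=(M3−M2)/(6·2)=173/328, b=Δ2−h2·(2M2+M3)/6=-102/41
seg 3: a=-1, c=M3/2=345/164, d=(M4−M3)/(6·1)=-115/164, b=Δ3−h3·(2M3+M4)/6=-33/82
t_q=1 → seg 0, τ=1; S=0+126/41·τ+0·τ²+-47/328·τ³=961/328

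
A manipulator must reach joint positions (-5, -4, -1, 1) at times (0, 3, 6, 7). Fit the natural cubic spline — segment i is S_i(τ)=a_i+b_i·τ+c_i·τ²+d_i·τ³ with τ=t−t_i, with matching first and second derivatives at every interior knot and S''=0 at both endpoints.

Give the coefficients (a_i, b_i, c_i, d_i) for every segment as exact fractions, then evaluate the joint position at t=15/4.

Δ: Δ0=1/3, Δ1=1, Δ2=2
row 1: diag=12, rhs=4; c'=1/4, d'=1/3
row 2: denom=8−3·1/4=29/4; d'=(6−3·1/3)/(29/4)=20/29
back: M2=20/29
back: M1=1/3−1/4·20/29=14/87
M: M0=0, M1=14/87, M2=20/29, M3=0
seg 0: a=-5, c=M0/2=0, d=(M1−M0)/(6·3)=7/783, b=Δ0−h0·(2M0+M1)/6=22/87
seg 1: a=-4, c=M1/2=7/87, d=(M2−M1)/(6·3)=23/783, b=Δ1−h1·(2M1+M2)/6=43/87
seg 2: a=-1, c=M2/2=10/29, d=(M3−M2)/(6·1)=-10/87, b=Δ2−h2·(2M2+M3)/6=154/87
t_q=15/4 → seg 1, τ=3/4; S=-4+43/87·τ+7/87·τ²+23/783·τ³=-6629/1856

  seg 0: a=-5 b=22/87 c=0 d=7/783
  seg 1: a=-4 b=43/87 c=7/87 d=23/783
  seg 2: a=-1 b=154/87 c=10/29 d=-10/87
S(15/4) = -6629/1856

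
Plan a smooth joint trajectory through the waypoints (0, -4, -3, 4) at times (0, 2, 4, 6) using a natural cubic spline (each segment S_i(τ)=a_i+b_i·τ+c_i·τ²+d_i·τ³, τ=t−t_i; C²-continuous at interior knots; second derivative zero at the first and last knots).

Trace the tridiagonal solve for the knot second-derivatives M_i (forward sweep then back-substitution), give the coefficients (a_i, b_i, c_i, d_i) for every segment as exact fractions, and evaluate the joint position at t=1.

Δ: Δ0=-2, Δ1=1/2, Δ2=7/2
row 1: diag=8, rhs=15; c'=1/4, d'=15/8
row 2: denom=8−2·1/4=15/2; d'=(18−2·15/8)/(15/2)=19/10
back: M2=19/10
back: M1=15/8−1/4·19/10=7/5
M: M0=0, M1=7/5, M2=19/10, M3=0
seg 0: a=0, c=M0/2=0, d=(M1−M0)/(6·2)=7/60, b=Δ0−h0·(2M0+M1)/6=-37/15
seg 1: a=-4, c=M1/2=7/10, d=(M2−M1)/(6·2)=1/24, b=Δ1−h1·(2M1+M2)/6=-16/15
seg 2: a=-3, c=M2/2=19/20, d=(M3−M2)/(6·2)=-19/120, b=Δ2−h2·(2M2+M3)/6=67/30
t_q=1 → seg 0, τ=1; S=0+-37/15·τ+0·τ²+7/60·τ³=-47/20

  seg 0: a=0 b=-37/15 c=0 d=7/60
  seg 1: a=-4 b=-16/15 c=7/10 d=1/24
  seg 2: a=-3 b=67/30 c=19/20 d=-19/120
S(1) = -47/20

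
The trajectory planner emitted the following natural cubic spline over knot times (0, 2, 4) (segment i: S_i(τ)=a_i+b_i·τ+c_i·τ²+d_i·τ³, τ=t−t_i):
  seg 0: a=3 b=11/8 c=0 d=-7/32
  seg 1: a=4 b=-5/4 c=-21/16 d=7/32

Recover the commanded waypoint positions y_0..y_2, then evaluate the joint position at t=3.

y_0 = S_0(0) = a_0 = 3
y_1 = S_1(0) = a_1 = 4
y_2 = S_1(2) = -2
t_q=3 is in segment 1 (τ=1); S_1(τ)=53/32

y_0=3 y_1=4 y_2=-2
S(3) = 53/32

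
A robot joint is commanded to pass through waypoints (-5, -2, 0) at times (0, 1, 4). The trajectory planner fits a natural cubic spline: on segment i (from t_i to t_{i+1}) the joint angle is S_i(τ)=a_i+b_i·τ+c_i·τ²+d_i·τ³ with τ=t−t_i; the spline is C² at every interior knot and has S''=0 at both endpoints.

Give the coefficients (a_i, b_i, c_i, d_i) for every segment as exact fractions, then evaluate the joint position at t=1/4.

  seg 0: a=-5 b=79/24 c=0 d=-7/24
  seg 1: a=-2 b=29/12 c=-7/8 d=7/72
S(1/4) = -2141/512

Δ: Δ0=3, Δ1=2/3
row 1: diag=8, rhs=-14; c'=3/8, d'=-7/4
back: M1=-7/4
M: M0=0, M1=-7/4, M2=0
seg 0: a=-5, c=M0/2=0, d=(M1−M0)/(6·1)=-7/24, b=Δ0−h0·(2M0+M1)/6=79/24
seg 1: a=-2, c=M1/2=-7/8, d=(M2−M1)/(6·3)=7/72, b=Δ1−h1·(2M1+M2)/6=29/12
t_q=1/4 → seg 0, τ=1/4; S=-5+79/24·τ+0·τ²+-7/24·τ³=-2141/512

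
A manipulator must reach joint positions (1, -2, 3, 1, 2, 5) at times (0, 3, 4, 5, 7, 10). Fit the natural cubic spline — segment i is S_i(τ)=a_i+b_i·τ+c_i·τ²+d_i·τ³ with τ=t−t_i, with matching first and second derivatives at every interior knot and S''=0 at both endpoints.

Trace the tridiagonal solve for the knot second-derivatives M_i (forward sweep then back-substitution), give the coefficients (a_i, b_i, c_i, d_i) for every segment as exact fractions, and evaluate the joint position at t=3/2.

  seg 0: a=1 b=-563/138 c=0 d=425/1242
  seg 1: a=-2 b=356/69 c=425/138 d=-149/46
  seg 2: a=3 b=221/138 c=-458/69 d=419/138
  seg 3: a=1 b=-59/23 c=341/138 d=-259/552
  seg 4: a=2 b=233/138 c=-95/276 d=95/2484
S(3/2) = -1459/368

Δ: Δ0=-1, Δ1=5, Δ2=-2, Δ3=1/2, Δ4=1
row 1: diag=8, rhs=36; c'=1/8, d'=9/2
row 2: denom=4−1·1/8=31/8; d'=(-42−1·9/2)/(31/8)=-12
row 3: denom=6−1·8/31=178/31; d'=(15−1·-12)/(178/31)=837/178
row 4: denom=10−2·31/89=828/89; d'=(3−2·837/178)/(828/89)=-95/138
back: M4=-95/138
back: M3=837/178−31/89·-95/138=341/69
back: M2=-12−8/31·341/69=-916/69
back: M1=9/2−1/8·-916/69=425/69
M: M0=0, M1=425/69, M2=-916/69, M3=341/69, M4=-95/138, M5=0
seg 0: a=1, c=M0/2=0, d=(M1−M0)/(6·3)=425/1242, b=Δ0−h0·(2M0+M1)/6=-563/138
seg 1: a=-2, c=M1/2=425/138, d=(M2−M1)/(6·1)=-149/46, b=Δ1−h1·(2M1+M2)/6=356/69
seg 2: a=3, c=M2/2=-458/69, d=(M3−M2)/(6·1)=419/138, b=Δ2−h2·(2M2+M3)/6=221/138
seg 3: a=1, c=M3/2=341/138, d=(M4−M3)/(6·2)=-259/552, b=Δ3−h3·(2M3+M4)/6=-59/23
seg 4: a=2, c=M4/2=-95/276, d=(M5−M4)/(6·3)=95/2484, b=Δ4−h4·(2M4+M5)/6=233/138
t_q=3/2 → seg 0, τ=3/2; S=1+-563/138·τ+0·τ²+425/1242·τ³=-1459/368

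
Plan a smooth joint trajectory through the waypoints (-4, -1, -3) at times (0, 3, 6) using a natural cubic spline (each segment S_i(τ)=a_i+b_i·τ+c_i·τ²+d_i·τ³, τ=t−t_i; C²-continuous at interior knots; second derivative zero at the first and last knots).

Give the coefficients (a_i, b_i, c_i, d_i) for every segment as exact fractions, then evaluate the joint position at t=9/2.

Δ: Δ0=1, Δ1=-2/3
row 1: diag=12, rhs=-10; c'=1/4, d'=-5/6
back: M1=-5/6
M: M0=0, M1=-5/6, M2=0
seg 0: a=-4, c=M0/2=0, d=(M1−M0)/(6·3)=-5/108, b=Δ0−h0·(2M0+M1)/6=17/12
seg 1: a=-1, c=M1/2=-5/12, d=(M2−M1)/(6·3)=5/108, b=Δ1−h1·(2M1+M2)/6=1/6
t_q=9/2 → seg 1, τ=3/2; S=-1+1/6·τ+-5/12·τ²+5/108·τ³=-49/32

  seg 0: a=-4 b=17/12 c=0 d=-5/108
  seg 1: a=-1 b=1/6 c=-5/12 d=5/108
S(9/2) = -49/32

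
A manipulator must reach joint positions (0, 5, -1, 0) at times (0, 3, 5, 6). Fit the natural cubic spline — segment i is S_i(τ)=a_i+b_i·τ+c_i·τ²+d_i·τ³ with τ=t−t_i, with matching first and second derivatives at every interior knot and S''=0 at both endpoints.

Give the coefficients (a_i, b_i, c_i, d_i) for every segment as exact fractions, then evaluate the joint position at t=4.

  seg 0: a=0 b=151/42 c=0 d=-3/14
  seg 1: a=5 b=-46/21 c=-27/14 d=16/21
  seg 2: a=-1 b=-16/21 c=37/14 d=-37/42
S(4) = 23/14

Δ: Δ0=5/3, Δ1=-3, Δ2=1
row 1: diag=10, rhs=-28; c'=1/5, d'=-14/5
row 2: denom=6−2·1/5=28/5; d'=(24−2·-14/5)/(28/5)=37/7
back: M2=37/7
back: M1=-14/5−1/5·37/7=-27/7
M: M0=0, M1=-27/7, M2=37/7, M3=0
seg 0: a=0, c=M0/2=0, d=(M1−M0)/(6·3)=-3/14, b=Δ0−h0·(2M0+M1)/6=151/42
seg 1: a=5, c=M1/2=-27/14, d=(M2−M1)/(6·2)=16/21, b=Δ1−h1·(2M1+M2)/6=-46/21
seg 2: a=-1, c=M2/2=37/14, d=(M3−M2)/(6·1)=-37/42, b=Δ2−h2·(2M2+M3)/6=-16/21
t_q=4 → seg 1, τ=1; S=5+-46/21·τ+-27/14·τ²+16/21·τ³=23/14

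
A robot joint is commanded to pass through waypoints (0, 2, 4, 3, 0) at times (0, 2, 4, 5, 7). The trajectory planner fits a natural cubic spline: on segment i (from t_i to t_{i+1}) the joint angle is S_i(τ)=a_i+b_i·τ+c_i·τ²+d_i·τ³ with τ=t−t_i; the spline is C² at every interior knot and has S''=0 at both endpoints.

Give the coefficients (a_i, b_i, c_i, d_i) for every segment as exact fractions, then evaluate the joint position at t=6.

Δ: Δ0=1, Δ1=1, Δ2=-1, Δ3=-3/2
row 1: diag=8, rhs=0; c'=1/4, d'=0
row 2: denom=6−2·1/4=11/2; d'=(-12−2·0)/(11/2)=-24/11
row 3: denom=6−1·2/11=64/11; d'=(-3−1·-24/11)/(64/11)=-9/64
back: M3=-9/64
back: M2=-24/11−2/11·-9/64=-69/32
back: M1=0−1/4·-69/32=69/128
M: M0=0, M1=69/128, M2=-69/32, M3=-9/64, M4=0
seg 0: a=0, c=M0/2=0, d=(M1−M0)/(6·2)=23/512, b=Δ0−h0·(2M0+M1)/6=105/128
seg 1: a=2, c=M1/2=69/256, d=(M2−M1)/(6·2)=-115/512, b=Δ1−h1·(2M1+M2)/6=87/64
seg 2: a=4, c=M2/2=-69/64, d=(M3−M2)/(6·1)=43/128, b=Δ2−h2·(2M2+M3)/6=-33/128
seg 3: a=3, c=M3/2=-9/128, d=(M4−M3)/(6·2)=3/256, b=Δ3−h3·(2M3+M4)/6=-45/32
t_q=6 → seg 3, τ=1; S=3+-45/32·τ+-9/128·τ²+3/256·τ³=393/256

  seg 0: a=0 b=105/128 c=0 d=23/512
  seg 1: a=2 b=87/64 c=69/256 d=-115/512
  seg 2: a=4 b=-33/128 c=-69/64 d=43/128
  seg 3: a=3 b=-45/32 c=-9/128 d=3/256
S(6) = 393/256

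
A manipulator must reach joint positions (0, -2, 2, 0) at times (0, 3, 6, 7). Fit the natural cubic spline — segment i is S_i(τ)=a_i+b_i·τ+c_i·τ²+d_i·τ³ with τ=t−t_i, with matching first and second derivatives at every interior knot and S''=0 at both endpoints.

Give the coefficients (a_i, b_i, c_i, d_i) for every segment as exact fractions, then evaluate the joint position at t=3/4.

Δ: Δ0=-2/3, Δ1=4/3, Δ2=-2
row 1: diag=12, rhs=12; c'=1/4, d'=1
row 2: denom=8−3·1/4=29/4; d'=(-20−3·1)/(29/4)=-92/29
back: M2=-92/29
back: M1=1−1/4·-92/29=52/29
M: M0=0, M1=52/29, M2=-92/29, M3=0
seg 0: a=0, c=M0/2=0, d=(M1−M0)/(6·3)=26/261, b=Δ0−h0·(2M0+M1)/6=-136/87
seg 1: a=-2, c=M1/2=26/29, d=(M2−M1)/(6·3)=-8/29, b=Δ1−h1·(2M1+M2)/6=98/87
seg 2: a=2, c=M2/2=-46/29, d=(M3−M2)/(6·1)=46/87, b=Δ2−h2·(2M2+M3)/6=-82/87
t_q=3/4 → seg 0, τ=3/4; S=0+-136/87·τ+0·τ²+26/261·τ³=-1049/928

  seg 0: a=0 b=-136/87 c=0 d=26/261
  seg 1: a=-2 b=98/87 c=26/29 d=-8/29
  seg 2: a=2 b=-82/87 c=-46/29 d=46/87
S(3/4) = -1049/928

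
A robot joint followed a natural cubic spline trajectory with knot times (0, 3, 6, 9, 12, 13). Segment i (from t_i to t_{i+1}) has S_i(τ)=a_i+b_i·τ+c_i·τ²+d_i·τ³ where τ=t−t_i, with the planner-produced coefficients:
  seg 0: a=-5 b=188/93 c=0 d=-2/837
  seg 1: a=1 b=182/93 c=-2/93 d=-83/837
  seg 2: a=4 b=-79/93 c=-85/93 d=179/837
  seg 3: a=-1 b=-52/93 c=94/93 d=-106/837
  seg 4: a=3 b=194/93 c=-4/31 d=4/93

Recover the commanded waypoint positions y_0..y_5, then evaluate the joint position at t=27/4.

y_0=-5 y_1=1 y_2=4 y_3=-1 y_4=3 y_5=5
S(27/4) = 5831/1984

y_0 = S_0(0) = a_0 = -5
y_1 = S_1(0) = a_1 = 1
y_2 = S_2(0) = a_2 = 4
y_3 = S_3(0) = a_3 = -1
y_4 = S_4(0) = a_4 = 3
y_5 = S_4(1) = 5
t_q=27/4 is in segment 2 (τ=3/4); S_2(τ)=5831/1984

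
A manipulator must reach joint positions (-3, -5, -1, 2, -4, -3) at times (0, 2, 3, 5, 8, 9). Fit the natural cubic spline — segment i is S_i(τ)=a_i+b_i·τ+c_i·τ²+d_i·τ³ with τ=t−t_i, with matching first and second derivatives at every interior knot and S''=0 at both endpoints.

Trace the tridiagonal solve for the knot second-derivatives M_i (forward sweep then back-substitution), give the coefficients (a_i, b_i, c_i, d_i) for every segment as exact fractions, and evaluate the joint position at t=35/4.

  seg 0: a=-3 b=-6440/2293 c=0 d=4147/9172
  seg 1: a=-5 b=6001/2293 c=12441/4586 d=-6099/4586
  seg 2: a=-1 b=18587/4586 c=-2928/2293 d=1/4586
  seg 3: a=2 b=-4825/4586 c=-2925/2293 d=1467/4586
  seg 4: a=-4 b=-158/2293 c=7353/4586 d=-2451/4586
S(35/4) = -990653/293504

Δ: Δ0=-1, Δ1=4, Δ2=3/2, Δ3=-2, Δ4=1
row 1: diag=6, rhs=30; c'=1/6, d'=5
row 2: denom=6−1·1/6=35/6; d'=(-15−1·5)/(35/6)=-24/7
row 3: denom=10−2·12/35=326/35; d'=(-21−2·-24/7)/(326/35)=-495/326
row 4: denom=8−3·105/326=2293/326; d'=(18−3·-495/326)/(2293/326)=7353/2293
back: M4=7353/2293
back: M3=-495/326−105/326·7353/2293=-5850/2293
back: M2=-24/7−12/35·-5850/2293=-5856/2293
back: M1=5−1/6·-5856/2293=12441/2293
M: M0=0, M1=12441/2293, M2=-5856/2293, M3=-5850/2293, M4=7353/2293, M5=0
seg 0: a=-3, c=M0/2=0, d=(M1−M0)/(6·2)=4147/9172, b=Δ0−h0·(2M0+M1)/6=-6440/2293
seg 1: a=-5, c=M1/2=12441/4586, d=(M2−M1)/(6·1)=-6099/4586, b=Δ1−h1·(2M1+M2)/6=6001/2293
seg 2: a=-1, c=M2/2=-2928/2293, d=(M3−M2)/(6·2)=1/4586, b=Δ2−h2·(2M2+M3)/6=18587/4586
seg 3: a=2, c=M3/2=-2925/2293, d=(M4−M3)/(6·3)=1467/4586, b=Δ3−h3·(2M3+M4)/6=-4825/4586
seg 4: a=-4, c=M4/2=7353/4586, d=(M5−M4)/(6·1)=-2451/4586, b=Δ4−h4·(2M4+M5)/6=-158/2293
t_q=35/4 → seg 4, τ=3/4; S=-4+-158/2293·τ+7353/4586·τ²+-2451/4586·τ³=-990653/293504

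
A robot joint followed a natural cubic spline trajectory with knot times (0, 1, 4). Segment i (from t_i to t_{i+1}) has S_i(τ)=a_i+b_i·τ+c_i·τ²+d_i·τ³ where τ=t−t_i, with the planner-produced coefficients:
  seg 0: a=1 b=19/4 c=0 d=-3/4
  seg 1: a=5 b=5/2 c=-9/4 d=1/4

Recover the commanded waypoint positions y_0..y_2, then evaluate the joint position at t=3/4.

y_0=1 y_1=5 y_2=-1
S(3/4) = 1087/256

y_0 = S_0(0) = a_0 = 1
y_1 = S_1(0) = a_1 = 5
y_2 = S_1(3) = -1
t_q=3/4 is in segment 0 (τ=3/4); S_0(τ)=1087/256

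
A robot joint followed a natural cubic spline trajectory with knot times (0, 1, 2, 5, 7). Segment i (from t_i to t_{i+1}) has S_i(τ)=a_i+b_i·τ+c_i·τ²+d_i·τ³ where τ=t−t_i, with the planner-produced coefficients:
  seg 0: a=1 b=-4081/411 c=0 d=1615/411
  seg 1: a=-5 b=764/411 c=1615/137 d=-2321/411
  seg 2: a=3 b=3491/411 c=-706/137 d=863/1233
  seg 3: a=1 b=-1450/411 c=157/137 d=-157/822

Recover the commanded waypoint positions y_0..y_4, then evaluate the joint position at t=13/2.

y_0 = S_0(0) = a_0 = 1
y_1 = S_1(0) = a_1 = -5
y_2 = S_2(0) = a_2 = 3
y_3 = S_3(0) = a_3 = 1
y_4 = S_3(2) = -3
t_q=13/2 is in segment 3 (τ=3/2); S_3(τ)=-5169/2192

y_0=1 y_1=-5 y_2=3 y_3=1 y_4=-3
S(13/2) = -5169/2192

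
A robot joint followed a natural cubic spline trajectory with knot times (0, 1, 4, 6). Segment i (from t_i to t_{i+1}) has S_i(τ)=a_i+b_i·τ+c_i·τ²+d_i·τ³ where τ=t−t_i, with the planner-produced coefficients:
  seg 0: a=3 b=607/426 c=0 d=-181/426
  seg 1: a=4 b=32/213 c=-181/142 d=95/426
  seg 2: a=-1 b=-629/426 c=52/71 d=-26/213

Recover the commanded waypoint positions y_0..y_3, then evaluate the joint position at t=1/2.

y_0=3 y_1=4 y_2=-1 y_3=-2
S(1/2) = 4157/1136

y_0 = S_0(0) = a_0 = 3
y_1 = S_1(0) = a_1 = 4
y_2 = S_2(0) = a_2 = -1
y_3 = S_2(2) = -2
t_q=1/2 is in segment 0 (τ=1/2); S_0(τ)=4157/1136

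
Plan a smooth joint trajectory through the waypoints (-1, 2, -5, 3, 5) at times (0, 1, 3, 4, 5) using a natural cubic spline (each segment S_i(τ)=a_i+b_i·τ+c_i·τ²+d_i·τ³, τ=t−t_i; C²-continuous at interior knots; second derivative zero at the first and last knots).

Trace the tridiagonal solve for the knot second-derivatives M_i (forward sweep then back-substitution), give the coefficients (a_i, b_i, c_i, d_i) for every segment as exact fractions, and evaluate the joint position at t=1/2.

Δ: Δ0=3, Δ1=-7/2, Δ2=8, Δ3=2
row 1: diag=6, rhs=-39; c'=1/3, d'=-13/2
row 2: denom=6−2·1/3=16/3; d'=(69−2·-13/2)/(16/3)=123/8
row 3: denom=4−1·3/16=61/16; d'=(-36−1·123/8)/(61/16)=-822/61
back: M3=-822/61
back: M2=123/8−3/16·-822/61=1092/61
back: M1=-13/2−1/3·1092/61=-1521/122
M: M0=0, M1=-1521/122, M2=1092/61, M3=-822/61, M4=0
seg 0: a=-1, c=M0/2=0, d=(M1−M0)/(6·1)=-507/244, b=Δ0−h0·(2M0+M1)/6=1239/244
seg 1: a=2, c=M1/2=-1521/244, d=(M2−M1)/(6·2)=1235/488, b=Δ1−h1·(2M1+M2)/6=-141/122
seg 2: a=-5, c=M2/2=546/61, d=(M3−M2)/(6·1)=-319/61, b=Δ2−h2·(2M2+M3)/6=261/61
seg 3: a=3, c=M3/2=-411/61, d=(M4−M3)/(6·1)=137/61, b=Δ3−h3·(2M3+M4)/6=396/61
t_q=1/2 → seg 0, τ=1/2; S=-1+1239/244·τ+0·τ²+-507/244·τ³=2497/1952

  seg 0: a=-1 b=1239/244 c=0 d=-507/244
  seg 1: a=2 b=-141/122 c=-1521/244 d=1235/488
  seg 2: a=-5 b=261/61 c=546/61 d=-319/61
  seg 3: a=3 b=396/61 c=-411/61 d=137/61
S(1/2) = 2497/1952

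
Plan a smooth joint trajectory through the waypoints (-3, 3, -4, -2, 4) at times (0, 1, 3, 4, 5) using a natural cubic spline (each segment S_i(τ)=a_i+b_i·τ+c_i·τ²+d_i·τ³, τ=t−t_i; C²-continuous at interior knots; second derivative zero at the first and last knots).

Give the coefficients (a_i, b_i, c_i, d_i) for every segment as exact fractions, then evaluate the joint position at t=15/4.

Δ: Δ0=6, Δ1=-7/2, Δ2=2, Δ3=6
row 1: diag=6, rhs=-57; c'=1/3, d'=-19/2
row 2: denom=6−2·1/3=16/3; d'=(33−2·-19/2)/(16/3)=39/4
row 3: denom=4−1·3/16=61/16; d'=(24−1·39/4)/(61/16)=228/61
back: M3=228/61
back: M2=39/4−3/16·228/61=552/61
back: M1=-19/2−1/3·552/61=-1527/122
M: M0=0, M1=-1527/122, M2=552/61, M3=228/61, M4=0
seg 0: a=-3, c=M0/2=0, d=(M1−M0)/(6·1)=-509/244, b=Δ0−h0·(2M0+M1)/6=1973/244
seg 1: a=3, c=M1/2=-1527/244, d=(M2−M1)/(6·2)=877/488, b=Δ1−h1·(2M1+M2)/6=223/122
seg 2: a=-4, c=M2/2=276/61, d=(M3−M2)/(6·1)=-54/61, b=Δ2−h2·(2M2+M3)/6=-100/61
seg 3: a=-2, c=M3/2=114/61, d=(M4−M3)/(6·1)=-38/61, b=Δ3−h3·(2M3+M4)/6=290/61
t_q=15/4 → seg 2, τ=3/4; S=-4+-100/61·τ+276/61·τ²+-54/61·τ³=-5969/1952

  seg 0: a=-3 b=1973/244 c=0 d=-509/244
  seg 1: a=3 b=223/122 c=-1527/244 d=877/488
  seg 2: a=-4 b=-100/61 c=276/61 d=-54/61
  seg 3: a=-2 b=290/61 c=114/61 d=-38/61
S(15/4) = -5969/1952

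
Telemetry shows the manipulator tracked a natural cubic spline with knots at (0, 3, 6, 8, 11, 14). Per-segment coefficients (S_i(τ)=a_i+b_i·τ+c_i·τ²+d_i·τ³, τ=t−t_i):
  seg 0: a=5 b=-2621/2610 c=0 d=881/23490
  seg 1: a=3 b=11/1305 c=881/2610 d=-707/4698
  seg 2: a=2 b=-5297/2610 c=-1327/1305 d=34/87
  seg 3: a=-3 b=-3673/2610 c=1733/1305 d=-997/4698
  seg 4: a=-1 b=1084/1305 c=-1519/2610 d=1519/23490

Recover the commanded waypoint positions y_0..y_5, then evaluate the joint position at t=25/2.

y_0 = S_0(0) = a_0 = 5
y_1 = S_1(0) = a_1 = 3
y_2 = S_2(0) = a_2 = 2
y_3 = S_3(0) = a_3 = -3
y_4 = S_4(0) = a_4 = -1
y_5 = S_4(3) = -2
t_q=25/2 is in segment 4 (τ=3/2); S_4(τ)=-1961/2320

y_0=5 y_1=3 y_2=2 y_3=-3 y_4=-1 y_5=-2
S(25/2) = -1961/2320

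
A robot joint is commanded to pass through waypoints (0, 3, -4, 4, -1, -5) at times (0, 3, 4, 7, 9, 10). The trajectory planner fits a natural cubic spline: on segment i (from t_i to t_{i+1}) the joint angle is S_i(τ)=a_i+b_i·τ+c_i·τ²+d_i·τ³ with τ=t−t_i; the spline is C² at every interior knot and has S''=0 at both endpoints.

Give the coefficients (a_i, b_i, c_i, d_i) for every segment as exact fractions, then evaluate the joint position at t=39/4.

Δ: Δ0=1, Δ1=-7, Δ2=8/3, Δ3=-5/2, Δ4=-4
row 1: diag=8, rhs=-48; c'=1/8, d'=-6
row 2: denom=8−1·1/8=63/8; d'=(58−1·-6)/(63/8)=512/63
row 3: denom=10−3·8/21=62/7; d'=(-31−3·512/63)/(62/7)=-1163/186
row 4: denom=6−2·7/31=172/31; d'=(-9−2·-1163/186)/(172/31)=163/258
back: M4=163/258
back: M3=-1163/186−7/31·163/258=-275/43
back: M2=512/63−8/21·-275/43=4088/387
back: M1=-6−1/8·4088/387=-2833/387
M: M0=0, M1=-2833/387, M2=4088/387, M3=-275/43, M4=163/258, M5=0
seg 0: a=0, c=M0/2=0, d=(M1−M0)/(6·3)=-2833/6966, b=Δ0−h0·(2M0+M1)/6=3607/774
seg 1: a=3, c=M1/2=-2833/774, d=(M2−M1)/(6·1)=769/258, b=Δ1−h1·(2M1+M2)/6=-2446/387
seg 2: a=-4, c=M2/2=2044/387, d=(M3−M2)/(6·3)=-6563/6966, b=Δ2−h2·(2M2+M3)/6=-3637/774
seg 3: a=4, c=M3/2=-275/86, d=(M4−M3)/(6·2)=1813/3096, b=Δ3−h3·(2M3+M4)/6=601/387
seg 4: a=-1, c=M4/2=163/516, d=(M5−M4)/(6·1)=-163/1548, b=Δ4−h4·(2M4+M5)/6=-3259/774
t_q=39/4 → seg 4, τ=3/4; S=-1+-3259/774·τ+163/516·τ²+-163/1548·τ³=-132911/33024

  seg 0: a=0 b=3607/774 c=0 d=-2833/6966
  seg 1: a=3 b=-2446/387 c=-2833/774 d=769/258
  seg 2: a=-4 b=-3637/774 c=2044/387 d=-6563/6966
  seg 3: a=4 b=601/387 c=-275/86 d=1813/3096
  seg 4: a=-1 b=-3259/774 c=163/516 d=-163/1548
S(39/4) = -132911/33024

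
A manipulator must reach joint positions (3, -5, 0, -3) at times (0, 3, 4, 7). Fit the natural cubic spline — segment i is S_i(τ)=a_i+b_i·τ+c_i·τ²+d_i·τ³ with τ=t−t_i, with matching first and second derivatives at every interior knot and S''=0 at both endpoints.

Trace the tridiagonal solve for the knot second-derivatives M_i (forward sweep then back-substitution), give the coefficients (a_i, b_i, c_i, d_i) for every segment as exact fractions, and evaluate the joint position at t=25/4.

Δ: Δ0=-8/3, Δ1=5, Δ2=-1
row 1: diag=8, rhs=46; c'=1/8, d'=23/4
row 2: denom=8−1·1/8=63/8; d'=(-36−1·23/4)/(63/8)=-334/63
back: M2=-334/63
back: M1=23/4−1/8·-334/63=404/63
M: M0=0, M1=404/63, M2=-334/63, M3=0
seg 0: a=3, c=M0/2=0, d=(M1−M0)/(6·3)=202/567, b=Δ0−h0·(2M0+M1)/6=-370/63
seg 1: a=-5, c=M1/2=202/63, d=(M2−M1)/(6·1)=-41/21, b=Δ1−h1·(2M1+M2)/6=236/63
seg 2: a=0, c=M2/2=-167/63, d=(M3−M2)/(6·3)=167/567, b=Δ2−h2·(2M2+M3)/6=271/63
t_q=25/4 → seg 2, τ=9/4; S=0+271/63·τ+-167/63·τ²+167/567·τ³=-173/448

  seg 0: a=3 b=-370/63 c=0 d=202/567
  seg 1: a=-5 b=236/63 c=202/63 d=-41/21
  seg 2: a=0 b=271/63 c=-167/63 d=167/567
S(25/4) = -173/448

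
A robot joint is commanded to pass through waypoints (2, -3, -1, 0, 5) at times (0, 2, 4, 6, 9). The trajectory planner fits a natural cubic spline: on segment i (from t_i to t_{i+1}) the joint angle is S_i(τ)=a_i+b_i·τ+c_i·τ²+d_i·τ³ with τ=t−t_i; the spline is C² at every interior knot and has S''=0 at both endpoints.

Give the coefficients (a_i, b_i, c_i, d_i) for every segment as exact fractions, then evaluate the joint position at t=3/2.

Δ: Δ0=-5/2, Δ1=1, Δ2=1/2, Δ3=5/3
row 1: diag=8, rhs=21; c'=1/4, d'=21/8
row 2: denom=8−2·1/4=15/2; d'=(-3−2·21/8)/(15/2)=-11/10
row 3: denom=10−2·4/15=142/15; d'=(7−2·-11/10)/(142/15)=69/71
back: M3=69/71
back: M2=-11/10−4/15·69/71=-193/142
back: M1=21/8−1/4·-193/142=421/142
M: M0=0, M1=421/142, M2=-193/142, M3=69/71, M4=0
seg 0: a=2, c=M0/2=0, d=(M1−M0)/(6·2)=421/1704, b=Δ0−h0·(2M0+M1)/6=-743/213
seg 1: a=-3, c=M1/2=421/284, d=(M2−M1)/(6·2)=-307/852, b=Δ1−h1·(2M1+M2)/6=-223/426
seg 2: a=-1, c=M2/2=-193/284, d=(M3−M2)/(6·2)=331/1704, b=Δ2−h2·(2M2+M3)/6=461/426
seg 3: a=0, c=M3/2=69/142, d=(M4−M3)/(6·3)=-23/426, b=Δ3−h3·(2M3+M4)/6=148/213
t_q=3/2 → seg 0, τ=3/2; S=2+-743/213·τ+0·τ²+421/1704·τ³=-10899/4544

  seg 0: a=2 b=-743/213 c=0 d=421/1704
  seg 1: a=-3 b=-223/426 c=421/284 d=-307/852
  seg 2: a=-1 b=461/426 c=-193/284 d=331/1704
  seg 3: a=0 b=148/213 c=69/142 d=-23/426
S(3/2) = -10899/4544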